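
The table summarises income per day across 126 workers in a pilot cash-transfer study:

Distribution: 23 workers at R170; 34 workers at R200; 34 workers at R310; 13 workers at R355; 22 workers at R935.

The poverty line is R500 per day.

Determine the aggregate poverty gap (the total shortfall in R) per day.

Incomes under z: 23×R170, 34×R200, 34×R310, 13×R355 (q = 104 of N = 126).
Individual gaps: 23×(500−170) = 7590; 34×(500−200) = 10200; 34×(500−310) = 6460; 13×(500−355) = 1885.
Aggregate gap = R26,135.

R26,135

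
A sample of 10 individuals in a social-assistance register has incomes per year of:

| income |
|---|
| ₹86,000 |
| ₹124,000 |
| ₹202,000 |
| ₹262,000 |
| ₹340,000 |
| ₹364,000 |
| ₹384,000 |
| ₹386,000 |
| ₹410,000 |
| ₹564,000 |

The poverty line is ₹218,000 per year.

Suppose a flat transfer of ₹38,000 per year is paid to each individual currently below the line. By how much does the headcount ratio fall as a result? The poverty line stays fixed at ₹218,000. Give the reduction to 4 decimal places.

Before: below the line — ₹86,000, ₹124,000, ₹202,000; headcount ratio = 0.300000.
After the ₹38,000 transfer: below the line — ₹124,000, ₹162,000; headcount ratio = 0.200000.
Reduction = 0.300000 − 0.200000 = 0.1000.

0.1000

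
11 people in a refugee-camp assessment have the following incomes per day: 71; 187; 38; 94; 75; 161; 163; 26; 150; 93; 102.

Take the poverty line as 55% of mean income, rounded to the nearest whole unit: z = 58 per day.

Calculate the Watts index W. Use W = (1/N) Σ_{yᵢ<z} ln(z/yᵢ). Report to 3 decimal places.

0.111

Below the line: 26, 38 (q = 2 of N = 11).
Log shortfalls: ln(58/26) = 0.8023; ln(58/38) = 0.4229.
W = 1.225203 / 11 = 0.111.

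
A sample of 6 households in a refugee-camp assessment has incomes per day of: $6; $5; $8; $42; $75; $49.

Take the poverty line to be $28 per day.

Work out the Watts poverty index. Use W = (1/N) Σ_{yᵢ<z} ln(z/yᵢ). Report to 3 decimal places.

Below the line: $5, $6, $8 (q = 3 of N = 6).
Log gaps: ln(28/5) = 1.7228; ln(28/6) = 1.5404; ln(28/8) = 1.2528.
W = 4.515975 / 6 = 0.753.

0.753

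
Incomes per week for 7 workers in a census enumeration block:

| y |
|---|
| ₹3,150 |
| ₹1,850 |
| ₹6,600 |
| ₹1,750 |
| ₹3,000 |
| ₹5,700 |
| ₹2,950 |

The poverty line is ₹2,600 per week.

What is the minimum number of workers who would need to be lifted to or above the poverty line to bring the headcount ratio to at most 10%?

Currently q = 2 of N = 7 are below the line (H = 0.286).
A headcount ratio of at most 10% allows at most ⌊0.10 × 7⌋ = 0 poor workers.
So at least 2 − 0 = 2 must be lifted.

2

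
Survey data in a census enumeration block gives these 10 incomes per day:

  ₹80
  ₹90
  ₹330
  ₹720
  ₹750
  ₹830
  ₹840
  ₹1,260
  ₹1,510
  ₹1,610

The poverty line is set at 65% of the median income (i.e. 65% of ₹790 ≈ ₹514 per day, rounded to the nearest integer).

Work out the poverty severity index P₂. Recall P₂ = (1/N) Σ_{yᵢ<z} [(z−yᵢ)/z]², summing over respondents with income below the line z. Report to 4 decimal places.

Below z: ₹80, ₹90, ₹330 (q = 3 of N = 10).
Shortfall ratios: (514−80)/514 = 0.8444; (514−90)/514 = 0.8249; (514−330)/514 = 0.3580.
Squared: 0.7129; 0.6805; 0.1281.
Sum = 1.521552; P₂ = 1.521552 / 10 = 0.1522.

0.1522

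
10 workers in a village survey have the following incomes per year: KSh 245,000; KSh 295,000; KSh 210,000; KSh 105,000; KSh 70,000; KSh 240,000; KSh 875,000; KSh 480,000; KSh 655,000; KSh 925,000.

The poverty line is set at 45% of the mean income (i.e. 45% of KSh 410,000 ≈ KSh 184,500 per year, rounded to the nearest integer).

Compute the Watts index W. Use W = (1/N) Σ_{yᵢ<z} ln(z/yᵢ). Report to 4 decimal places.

0.1533

Below z: KSh 70,000, KSh 105,000 (q = 2 of N = 10).
Log shortfalls: ln(184500/70000) = 0.9692; ln(184500/105000) = 0.5637.
W = 1.532843 / 10 = 0.1533.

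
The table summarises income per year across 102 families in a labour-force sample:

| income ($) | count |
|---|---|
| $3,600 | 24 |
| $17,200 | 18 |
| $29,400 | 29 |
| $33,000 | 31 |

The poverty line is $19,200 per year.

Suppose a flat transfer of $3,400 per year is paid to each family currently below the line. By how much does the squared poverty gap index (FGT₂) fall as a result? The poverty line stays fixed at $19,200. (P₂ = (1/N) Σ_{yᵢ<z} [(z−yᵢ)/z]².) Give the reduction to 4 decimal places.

Before: below the line — 24×$3,600, 18×$17,200; squared poverty gap index (FGT₂) = 0.157246.
After the $3,400 transfer: below the line — 24×$7,000; squared poverty gap index (FGT₂) = 0.095001.
Reduction = 0.157246 − 0.095001 = 0.0622.

0.0622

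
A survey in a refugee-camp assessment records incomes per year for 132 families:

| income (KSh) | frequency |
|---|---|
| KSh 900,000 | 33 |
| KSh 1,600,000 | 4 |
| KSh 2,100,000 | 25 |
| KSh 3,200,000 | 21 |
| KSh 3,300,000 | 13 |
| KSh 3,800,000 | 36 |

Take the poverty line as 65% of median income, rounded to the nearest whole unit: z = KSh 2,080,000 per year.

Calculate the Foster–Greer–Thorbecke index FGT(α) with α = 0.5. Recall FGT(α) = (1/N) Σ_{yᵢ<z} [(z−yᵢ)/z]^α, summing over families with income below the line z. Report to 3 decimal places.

0.203

Poor units: 33×KSh 900,000, 4×KSh 1,600,000 (q = 37 of N = 132).
Relative gaps: (2080000−900000)/2080000 = 0.5673 (×33); (2080000−1600000)/2080000 = 0.2308 (×4).
Raised to α = 0.5: 0.75320 (×33); 0.48038 (×4).
Sum = 26.777082; FGT(0.5) = 26.777082 / 132 = 0.203.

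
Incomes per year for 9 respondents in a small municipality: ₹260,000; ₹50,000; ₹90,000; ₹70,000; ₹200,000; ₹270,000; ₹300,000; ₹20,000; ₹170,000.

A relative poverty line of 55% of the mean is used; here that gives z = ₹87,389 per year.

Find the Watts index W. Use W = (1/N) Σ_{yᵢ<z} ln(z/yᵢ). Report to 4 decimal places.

Incomes under z: ₹20,000, ₹50,000, ₹70,000 (q = 3 of N = 9).
Log shortfalls: ln(87389/20000) = 1.4746; ln(87389/50000) = 0.5583; ln(87389/70000) = 0.2219.
W = 2.254858 / 9 = 0.2505.

0.2505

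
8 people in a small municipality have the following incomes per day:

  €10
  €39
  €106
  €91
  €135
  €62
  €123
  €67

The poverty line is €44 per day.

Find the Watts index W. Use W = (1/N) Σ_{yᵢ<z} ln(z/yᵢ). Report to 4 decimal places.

Poor units: €10, €39 (q = 2 of N = 8).
ln(z/y) terms: ln(44/10) = 1.4816; ln(44/39) = 0.1206.
W = 1.602233 / 8 = 0.2003.

0.2003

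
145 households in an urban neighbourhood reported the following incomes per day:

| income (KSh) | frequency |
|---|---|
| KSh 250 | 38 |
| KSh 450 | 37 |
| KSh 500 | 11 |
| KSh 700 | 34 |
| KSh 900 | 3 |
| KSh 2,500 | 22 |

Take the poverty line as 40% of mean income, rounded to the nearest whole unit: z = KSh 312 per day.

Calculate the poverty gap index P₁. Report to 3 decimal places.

Poor units: 38×KSh 250 (q = 38 of N = 145).
Shortfall ratios: (312−250)/312 = 0.1987 (×38).
Σ = 7.551282. Dividing by the full population N = 145 gives P₁ = 0.052.

0.052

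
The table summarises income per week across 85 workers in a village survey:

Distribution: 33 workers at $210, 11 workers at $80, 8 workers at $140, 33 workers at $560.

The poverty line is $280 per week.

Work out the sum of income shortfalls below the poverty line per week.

Poor units: 11×$80, 8×$140, 33×$210 (q = 52 of N = 85).
Individual gaps: 11×(280−80) = 2200; 8×(280−140) = 1120; 33×(280−210) = 2310.
Aggregate gap = $5,630.

$5,630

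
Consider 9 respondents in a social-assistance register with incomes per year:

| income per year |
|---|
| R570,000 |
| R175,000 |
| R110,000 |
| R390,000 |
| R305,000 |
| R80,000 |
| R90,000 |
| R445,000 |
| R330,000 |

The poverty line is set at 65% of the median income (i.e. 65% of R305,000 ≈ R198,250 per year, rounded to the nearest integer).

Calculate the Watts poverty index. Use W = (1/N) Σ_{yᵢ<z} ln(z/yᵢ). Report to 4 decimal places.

Below z: R80,000, R90,000, R110,000, R175,000 (q = 4 of N = 9).
Log shortfalls: ln(198250/80000) = 0.9075; ln(198250/90000) = 0.7897; ln(198250/110000) = 0.5890; ln(198250/175000) = 0.1247.
W = 2.411013 / 9 = 0.2679.

0.2679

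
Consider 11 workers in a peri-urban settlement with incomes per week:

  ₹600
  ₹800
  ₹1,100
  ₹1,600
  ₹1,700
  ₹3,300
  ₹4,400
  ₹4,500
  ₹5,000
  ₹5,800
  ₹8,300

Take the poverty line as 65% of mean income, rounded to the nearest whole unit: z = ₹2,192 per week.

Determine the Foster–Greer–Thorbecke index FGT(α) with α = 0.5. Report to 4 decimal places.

Poor units: ₹600, ₹800, ₹1,100, ₹1,600, ₹1,700 (q = 5 of N = 11).
Relative gaps: (2192−600)/2192 = 0.7263; (2192−800)/2192 = 0.6350; (2192−1100)/2192 = 0.4982; (2192−1600)/2192 = 0.2701; (2192−1700)/2192 = 0.2245.
Raised to α = 0.5: 0.85222; 0.79689; 0.70582; 0.51969; 0.47376.
Sum = 3.348376; FGT(0.5) = 3.348376 / 11 = 0.3044.

0.3044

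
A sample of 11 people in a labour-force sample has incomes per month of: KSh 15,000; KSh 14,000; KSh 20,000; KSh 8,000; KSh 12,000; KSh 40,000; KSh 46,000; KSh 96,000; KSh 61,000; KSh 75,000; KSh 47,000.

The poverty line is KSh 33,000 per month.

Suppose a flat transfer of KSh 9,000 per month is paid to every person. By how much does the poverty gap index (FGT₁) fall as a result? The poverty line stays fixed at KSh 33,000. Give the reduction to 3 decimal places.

Before: below the line — KSh 8,000, KSh 12,000, KSh 14,000, KSh 15,000, KSh 20,000; poverty gap index (FGT₁) = 0.26446.
After the KSh 9,000 transfer: below the line — KSh 17,000, KSh 21,000, KSh 23,000, KSh 24,000, KSh 29,000; poverty gap index (FGT₁) = 0.14050.
Reduction = 0.26446 − 0.14050 = 0.124.

0.124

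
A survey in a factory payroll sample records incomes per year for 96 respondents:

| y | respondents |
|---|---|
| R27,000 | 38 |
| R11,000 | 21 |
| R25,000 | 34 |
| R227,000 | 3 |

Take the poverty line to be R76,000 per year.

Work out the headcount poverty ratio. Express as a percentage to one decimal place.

96.9%

93 of the 96 respondents have income below R76,000.
H = 93/96 = 96.9%.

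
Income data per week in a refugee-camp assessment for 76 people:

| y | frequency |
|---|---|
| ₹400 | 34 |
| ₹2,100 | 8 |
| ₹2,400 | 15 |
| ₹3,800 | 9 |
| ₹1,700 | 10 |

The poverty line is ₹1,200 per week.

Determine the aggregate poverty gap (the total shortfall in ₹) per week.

₹27,200

Below z: 34×₹400 (q = 34 of N = 76).
Individual gaps: 34×(1200−400) = 27200.
Aggregate gap = ₹27,200.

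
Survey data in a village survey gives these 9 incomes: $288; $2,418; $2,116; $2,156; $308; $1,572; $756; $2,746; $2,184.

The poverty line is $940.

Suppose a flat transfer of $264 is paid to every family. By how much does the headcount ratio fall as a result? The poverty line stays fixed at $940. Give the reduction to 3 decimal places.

Before: below the line — $288, $308, $756; headcount ratio = 0.33333.
After the $264 transfer: below the line — $552, $572; headcount ratio = 0.22222.
Reduction = 0.33333 − 0.22222 = 0.111.

0.111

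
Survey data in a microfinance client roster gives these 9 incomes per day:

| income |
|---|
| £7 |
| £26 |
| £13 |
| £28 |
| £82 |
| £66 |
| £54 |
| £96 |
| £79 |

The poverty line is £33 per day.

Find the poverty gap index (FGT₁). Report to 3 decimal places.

0.195

Poor units: £7, £13, £26, £28 (q = 4 of N = 9).
Relative gaps: (33−7)/33 = 0.7879; (33−13)/33 = 0.6061; (33−26)/33 = 0.2121; (33−28)/33 = 0.1515.
Sum of shortfalls = 1.757576; P₁ averages over all N: 1.757576 / 9 = 0.195.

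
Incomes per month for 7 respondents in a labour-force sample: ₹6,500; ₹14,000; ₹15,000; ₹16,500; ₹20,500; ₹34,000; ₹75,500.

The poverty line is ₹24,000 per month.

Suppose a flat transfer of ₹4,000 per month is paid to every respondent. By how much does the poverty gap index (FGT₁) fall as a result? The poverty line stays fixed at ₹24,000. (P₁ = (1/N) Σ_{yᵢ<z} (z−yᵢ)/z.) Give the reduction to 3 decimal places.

0.116

Before: below the line — ₹6,500, ₹14,000, ₹15,000, ₹16,500, ₹20,500; poverty gap index (FGT₁) = 0.28274.
After the ₹4,000 transfer: below the line — ₹10,500, ₹18,000, ₹19,000, ₹20,500; poverty gap index (FGT₁) = 0.16667.
Reduction = 0.28274 − 0.16667 = 0.116.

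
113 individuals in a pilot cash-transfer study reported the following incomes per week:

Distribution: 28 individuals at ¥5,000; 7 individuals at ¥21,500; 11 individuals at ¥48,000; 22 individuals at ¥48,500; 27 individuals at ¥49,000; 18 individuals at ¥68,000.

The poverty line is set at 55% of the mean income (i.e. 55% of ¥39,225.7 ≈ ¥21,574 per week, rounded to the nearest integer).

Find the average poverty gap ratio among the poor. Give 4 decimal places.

Incomes under z: 28×¥5,000, 7×¥21,500 (q = 35 of N = 113).
Relative gaps: 0.7682 (×28), 0.0034 (×7); sum = 21.534718.
I averages over the q = 35 poor units only: 21.534718 / 35 = 0.6153.

0.6153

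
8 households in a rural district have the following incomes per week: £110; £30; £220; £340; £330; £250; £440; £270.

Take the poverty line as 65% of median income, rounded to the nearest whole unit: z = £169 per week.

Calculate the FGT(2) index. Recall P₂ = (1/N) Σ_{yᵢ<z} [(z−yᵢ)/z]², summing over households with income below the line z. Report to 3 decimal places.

0.100

Incomes under z: £30, £110 (q = 2 of N = 8).
Relative gaps: (169−30)/169 = 0.8225; (169−110)/169 = 0.3491.
Squared: 0.6765; 0.1219.
Sum = 0.798361; P₂ = 0.798361 / 8 = 0.100.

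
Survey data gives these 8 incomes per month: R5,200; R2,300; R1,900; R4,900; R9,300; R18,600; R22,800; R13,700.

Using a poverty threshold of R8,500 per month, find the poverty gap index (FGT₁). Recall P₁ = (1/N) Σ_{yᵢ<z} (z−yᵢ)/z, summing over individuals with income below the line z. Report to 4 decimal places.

0.2897

Below the line: R1,900, R2,300, R4,900, R5,200 (q = 4 of N = 8).
Gap ratios (z−y)/z: (8500−1900)/8500 = 0.7765; (8500−2300)/8500 = 0.7294; (8500−4900)/8500 = 0.4235; (8500−5200)/8500 = 0.3882.
Σ = 2.317647. Dividing by the full population N = 8 gives P₁ = 0.2897.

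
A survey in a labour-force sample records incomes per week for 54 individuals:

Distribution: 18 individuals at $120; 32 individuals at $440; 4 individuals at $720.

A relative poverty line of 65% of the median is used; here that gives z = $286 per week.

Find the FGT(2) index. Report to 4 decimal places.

0.1123

Below the line: 18×$120 (q = 18 of N = 54).
Normalized shortfalls: (286−120)/286 = 0.5804 (×18).
Squared: 0.3369 (×18).
Sum = 6.063964; P₂ = 6.063964 / 54 = 0.1123.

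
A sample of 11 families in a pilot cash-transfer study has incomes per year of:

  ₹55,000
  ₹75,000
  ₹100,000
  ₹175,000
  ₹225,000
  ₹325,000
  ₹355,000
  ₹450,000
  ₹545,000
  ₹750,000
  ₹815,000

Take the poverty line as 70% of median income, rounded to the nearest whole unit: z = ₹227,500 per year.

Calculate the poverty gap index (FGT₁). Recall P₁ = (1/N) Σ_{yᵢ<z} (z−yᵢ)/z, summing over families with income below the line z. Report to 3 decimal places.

Below the line: ₹55,000, ₹75,000, ₹100,000, ₹175,000, ₹225,000 (q = 5 of N = 11).
Gap ratios (z−y)/z: (227500−55000)/227500 = 0.7582; (227500−75000)/227500 = 0.6703; (227500−100000)/227500 = 0.5604; (227500−175000)/227500 = 0.2308; (227500−225000)/227500 = 0.0110.
Sum of shortfalls = 2.230769; P₁ averages over all N: 2.230769 / 11 = 0.203.

0.203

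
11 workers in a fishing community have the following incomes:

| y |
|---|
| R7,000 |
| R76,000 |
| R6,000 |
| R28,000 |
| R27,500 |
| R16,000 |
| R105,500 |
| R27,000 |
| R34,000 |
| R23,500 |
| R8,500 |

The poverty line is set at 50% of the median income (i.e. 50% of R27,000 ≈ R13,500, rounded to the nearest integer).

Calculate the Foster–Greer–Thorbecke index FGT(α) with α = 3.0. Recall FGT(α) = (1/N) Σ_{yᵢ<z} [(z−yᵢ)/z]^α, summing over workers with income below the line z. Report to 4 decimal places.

0.0304

Poor units: R6,000, R7,000, R8,500 (q = 3 of N = 11).
Normalized shortfalls: (13500−6000)/13500 = 0.5556; (13500−7000)/13500 = 0.4815; (13500−8500)/13500 = 0.3704.
Raised to α = 3.0: 0.17147; 0.11162; 0.05081.
Sum = 0.333892; FGT(3.0) = 0.333892 / 11 = 0.0304.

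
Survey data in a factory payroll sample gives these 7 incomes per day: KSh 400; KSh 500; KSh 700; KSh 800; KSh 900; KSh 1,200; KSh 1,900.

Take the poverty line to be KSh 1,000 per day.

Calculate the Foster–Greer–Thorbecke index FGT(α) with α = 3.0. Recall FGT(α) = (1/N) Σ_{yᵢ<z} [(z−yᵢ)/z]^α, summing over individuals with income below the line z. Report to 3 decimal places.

Incomes under z: KSh 400, KSh 500, KSh 700, KSh 800, KSh 900 (q = 5 of N = 7).
Relative gaps: (1000−400)/1000 = 0.6000; (1000−500)/1000 = 0.5000; (1000−700)/1000 = 0.3000; (1000−800)/1000 = 0.2000; (1000−900)/1000 = 0.1000.
Raised to α = 3.0: 0.21600; 0.12500; 0.02700; 0.00800; 0.00100.
Sum = 0.377000; FGT(3.0) = 0.377000 / 7 = 0.054.

0.054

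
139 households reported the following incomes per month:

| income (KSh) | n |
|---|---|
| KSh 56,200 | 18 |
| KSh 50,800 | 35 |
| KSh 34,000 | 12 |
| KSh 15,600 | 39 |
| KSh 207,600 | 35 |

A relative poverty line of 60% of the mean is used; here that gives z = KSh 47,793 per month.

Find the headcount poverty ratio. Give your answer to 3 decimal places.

0.367

51 of the 139 households have income below KSh 47,793.
H = 51/139 = 0.367.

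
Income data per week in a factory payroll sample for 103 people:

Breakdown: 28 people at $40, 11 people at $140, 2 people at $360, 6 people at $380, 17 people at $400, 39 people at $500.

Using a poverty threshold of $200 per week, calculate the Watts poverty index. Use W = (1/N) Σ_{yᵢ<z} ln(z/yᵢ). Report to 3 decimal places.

Poor units: 28×$40, 11×$140 (q = 39 of N = 103).
Log gaps: ln(200/40) = 1.6094 (×28); ln(200/140) = 0.3567 (×11).
W = 48.987686 / 103 = 0.476.

0.476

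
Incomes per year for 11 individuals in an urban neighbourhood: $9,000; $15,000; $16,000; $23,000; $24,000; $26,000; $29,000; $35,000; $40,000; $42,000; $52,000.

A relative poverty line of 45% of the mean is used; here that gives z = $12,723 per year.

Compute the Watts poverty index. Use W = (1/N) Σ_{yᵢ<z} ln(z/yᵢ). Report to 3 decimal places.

0.031

Below z: $9,000 (q = 1 of N = 11).
Log gaps: ln(12723/9000) = 0.3462.
W = 0.346187 / 11 = 0.031.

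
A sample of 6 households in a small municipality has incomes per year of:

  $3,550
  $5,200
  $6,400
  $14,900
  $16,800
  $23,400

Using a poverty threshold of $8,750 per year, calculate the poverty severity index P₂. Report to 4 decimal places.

Incomes under z: $3,550, $5,200, $6,400 (q = 3 of N = 6).
Normalized shortfalls: (8750−3550)/8750 = 0.5943; (8750−5200)/8750 = 0.4057; (8750−6400)/8750 = 0.2686.
Squared: 0.3532; 0.1646; 0.0721.
Sum = 0.589910; P₂ = 0.589910 / 6 = 0.0983.

0.0983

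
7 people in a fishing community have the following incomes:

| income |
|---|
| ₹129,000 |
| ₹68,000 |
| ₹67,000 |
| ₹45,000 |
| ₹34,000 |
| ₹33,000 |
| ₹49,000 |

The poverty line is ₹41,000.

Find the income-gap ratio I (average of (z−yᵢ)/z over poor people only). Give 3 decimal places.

Poor units: ₹33,000, ₹34,000 (q = 2 of N = 7).
Shortfall ratios (z−y)/z: 0.1951, 0.1707; sum = 0.365854.
The income-gap ratio divides by q (the poor only): 0.365854 / 2 = 0.183.

0.183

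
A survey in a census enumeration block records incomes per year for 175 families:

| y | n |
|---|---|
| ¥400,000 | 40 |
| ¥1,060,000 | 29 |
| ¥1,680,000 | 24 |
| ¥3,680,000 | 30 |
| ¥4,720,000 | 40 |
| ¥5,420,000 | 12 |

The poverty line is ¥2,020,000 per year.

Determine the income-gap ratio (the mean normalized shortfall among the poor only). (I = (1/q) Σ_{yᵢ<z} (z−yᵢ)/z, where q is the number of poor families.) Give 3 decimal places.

0.537

Below z: 40×¥400,000, 29×¥1,060,000, 24×¥1,680,000 (q = 93 of N = 175).
Shortfall ratios (z−y)/z: 0.8020 (×40), 0.4752 (×29), 0.1683 (×24); sum = 49.900990.
I averages over the q = 93 poor units only: 49.900990 / 93 = 0.537.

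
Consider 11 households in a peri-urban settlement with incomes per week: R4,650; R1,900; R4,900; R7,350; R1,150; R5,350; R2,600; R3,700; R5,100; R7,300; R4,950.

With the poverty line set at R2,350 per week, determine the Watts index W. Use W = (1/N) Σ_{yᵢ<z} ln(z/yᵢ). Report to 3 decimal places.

Below z: R1,150, R1,900 (q = 2 of N = 11).
ln(z/y) terms: ln(2350/1150) = 0.7147; ln(2350/1900) = 0.2126.
W = 0.927215 / 11 = 0.084.

0.084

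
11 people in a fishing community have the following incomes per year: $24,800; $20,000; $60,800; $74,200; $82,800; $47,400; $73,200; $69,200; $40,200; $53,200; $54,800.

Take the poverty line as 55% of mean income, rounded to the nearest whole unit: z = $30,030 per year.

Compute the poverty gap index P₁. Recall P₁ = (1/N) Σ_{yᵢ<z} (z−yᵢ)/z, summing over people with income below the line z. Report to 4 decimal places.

Below z: $20,000, $24,800 (q = 2 of N = 11).
Normalized shortfalls: (30030−20000)/30030 = 0.3340; (30030−24800)/30030 = 0.1742.
Sum of shortfalls = 0.508159; P₁ averages over all N: 0.508159 / 11 = 0.0462.

0.0462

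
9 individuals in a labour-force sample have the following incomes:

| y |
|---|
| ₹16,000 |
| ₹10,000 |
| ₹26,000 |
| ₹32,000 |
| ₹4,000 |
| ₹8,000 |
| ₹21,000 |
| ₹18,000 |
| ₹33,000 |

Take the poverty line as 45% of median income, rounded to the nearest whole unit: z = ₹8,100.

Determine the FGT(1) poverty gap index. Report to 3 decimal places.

Below z: ₹4,000, ₹8,000 (q = 2 of N = 9).
Shortfall ratios: (8100−4000)/8100 = 0.5062; (8100−8000)/8100 = 0.0123.
Sum of shortfalls = 0.518519; P₁ averages over all N: 0.518519 / 9 = 0.058.

0.058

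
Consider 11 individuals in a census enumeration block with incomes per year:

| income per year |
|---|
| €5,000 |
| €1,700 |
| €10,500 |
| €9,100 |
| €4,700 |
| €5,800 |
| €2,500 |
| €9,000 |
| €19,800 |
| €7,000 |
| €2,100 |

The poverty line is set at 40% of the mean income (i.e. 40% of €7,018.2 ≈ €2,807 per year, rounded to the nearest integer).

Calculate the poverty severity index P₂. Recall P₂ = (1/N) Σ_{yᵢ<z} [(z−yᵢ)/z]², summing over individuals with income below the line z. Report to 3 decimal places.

0.021

Incomes under z: €1,700, €2,100, €2,500 (q = 3 of N = 11).
Gap ratios (z−y)/z: (2807−1700)/2807 = 0.3944; (2807−2100)/2807 = 0.2519; (2807−2500)/2807 = 0.1094.
Squared: 0.1555; 0.0634; 0.0120.
Sum = 0.230929; P₂ = 0.230929 / 11 = 0.021.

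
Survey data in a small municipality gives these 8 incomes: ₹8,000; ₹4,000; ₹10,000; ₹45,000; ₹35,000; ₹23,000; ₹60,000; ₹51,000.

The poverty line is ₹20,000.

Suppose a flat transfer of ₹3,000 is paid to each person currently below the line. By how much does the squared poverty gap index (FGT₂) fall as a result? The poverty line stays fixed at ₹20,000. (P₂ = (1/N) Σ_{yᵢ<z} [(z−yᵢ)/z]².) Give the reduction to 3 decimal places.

0.063

Before: below the line — ₹4,000, ₹8,000, ₹10,000; squared poverty gap index (FGT₂) = 0.15625.
After the ₹3,000 transfer: below the line — ₹7,000, ₹11,000, ₹13,000; squared poverty gap index (FGT₂) = 0.09344.
Reduction = 0.15625 − 0.09344 = 0.063.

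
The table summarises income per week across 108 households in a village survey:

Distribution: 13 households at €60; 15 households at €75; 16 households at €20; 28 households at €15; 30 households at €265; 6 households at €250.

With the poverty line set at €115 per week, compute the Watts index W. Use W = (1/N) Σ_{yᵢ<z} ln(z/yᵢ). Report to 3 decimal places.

0.925

Below z: 28×€15, 16×€20, 13×€60, 15×€75 (q = 72 of N = 108).
ln(z/y) terms: ln(115/15) = 2.0369 (×28); ln(115/20) = 1.7492 (×16); ln(115/60) = 0.6506 (×13); ln(115/75) = 0.4274 (×15).
W = 99.889190 / 108 = 0.925.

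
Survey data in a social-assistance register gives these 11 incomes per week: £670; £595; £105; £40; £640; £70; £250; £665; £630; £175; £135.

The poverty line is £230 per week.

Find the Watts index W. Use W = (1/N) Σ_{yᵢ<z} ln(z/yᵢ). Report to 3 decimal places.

0.412

Incomes under z: £40, £70, £105, £135, £175 (q = 5 of N = 11).
Log gaps: ln(230/40) = 1.7492; ln(230/70) = 1.1896; ln(230/105) = 0.7841; ln(230/135) = 0.5328; ln(230/175) = 0.2733.
W = 4.529001 / 11 = 0.412.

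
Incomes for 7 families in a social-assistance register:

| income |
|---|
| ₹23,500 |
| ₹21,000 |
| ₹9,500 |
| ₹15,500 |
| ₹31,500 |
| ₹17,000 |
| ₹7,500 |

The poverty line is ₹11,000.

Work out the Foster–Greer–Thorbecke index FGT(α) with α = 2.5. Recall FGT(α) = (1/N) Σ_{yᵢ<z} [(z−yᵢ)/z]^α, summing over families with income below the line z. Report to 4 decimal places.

Below the line: ₹7,500, ₹9,500 (q = 2 of N = 7).
Normalized shortfalls: (11000−7500)/11000 = 0.3182; (11000−9500)/11000 = 0.1364.
Raised to α = 2.5: 0.05711; 0.00687.
Sum = 0.063974; FGT(2.5) = 0.063974 / 7 = 0.0091.

0.0091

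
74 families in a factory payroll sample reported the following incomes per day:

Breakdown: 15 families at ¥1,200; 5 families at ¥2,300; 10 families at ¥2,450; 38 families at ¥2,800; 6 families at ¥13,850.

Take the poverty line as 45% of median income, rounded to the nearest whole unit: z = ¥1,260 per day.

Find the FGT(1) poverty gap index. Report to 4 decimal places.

0.0097

Below z: 15×¥1,200 (q = 15 of N = 74).
Relative gaps: (1260−1200)/1260 = 0.0476 (×15).
Σ = 0.714286. Dividing by the full population N = 74 gives P₁ = 0.0097.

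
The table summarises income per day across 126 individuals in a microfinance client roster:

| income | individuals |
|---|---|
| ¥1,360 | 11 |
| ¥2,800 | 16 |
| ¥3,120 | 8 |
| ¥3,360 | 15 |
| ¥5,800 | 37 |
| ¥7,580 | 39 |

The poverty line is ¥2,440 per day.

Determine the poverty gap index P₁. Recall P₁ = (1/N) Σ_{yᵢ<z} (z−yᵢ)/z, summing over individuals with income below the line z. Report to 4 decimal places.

Incomes under z: 11×¥1,360 (q = 11 of N = 126).
Normalized shortfalls: (2440−1360)/2440 = 0.4426 (×11).
Sum of shortfalls = 4.868852; P₁ averages over all N: 4.868852 / 126 = 0.0386.

0.0386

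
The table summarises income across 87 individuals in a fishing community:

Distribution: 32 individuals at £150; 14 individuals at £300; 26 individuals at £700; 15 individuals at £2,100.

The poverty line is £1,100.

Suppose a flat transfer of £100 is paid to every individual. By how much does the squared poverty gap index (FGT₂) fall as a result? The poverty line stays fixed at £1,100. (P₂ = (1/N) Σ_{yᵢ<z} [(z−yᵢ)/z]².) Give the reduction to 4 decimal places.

0.0920

Before: below the line — 32×£150, 14×£300, 26×£700; squared poverty gap index (FGT₂) = 0.398974.
After the £100 transfer: below the line — 32×£250, 14×£400, 26×£800; squared poverty gap index (FGT₂) = 0.307020.
Reduction = 0.398974 − 0.307020 = 0.0920.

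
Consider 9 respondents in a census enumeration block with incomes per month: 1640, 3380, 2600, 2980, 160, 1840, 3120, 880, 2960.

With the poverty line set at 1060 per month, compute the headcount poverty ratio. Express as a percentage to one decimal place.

2 of the 9 respondents have income below 1060.
H = 2/9 = 22.2%.

22.2%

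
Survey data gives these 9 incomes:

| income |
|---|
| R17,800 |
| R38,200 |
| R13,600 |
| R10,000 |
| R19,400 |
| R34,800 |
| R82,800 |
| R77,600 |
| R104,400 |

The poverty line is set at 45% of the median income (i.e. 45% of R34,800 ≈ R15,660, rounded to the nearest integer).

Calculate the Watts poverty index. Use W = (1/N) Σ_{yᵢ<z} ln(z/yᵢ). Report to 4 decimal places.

0.0655

Poor units: R10,000, R13,600 (q = 2 of N = 9).
Log gaps: ln(15660/10000) = 0.4485; ln(15660/13600) = 0.1410.
W = 0.589564 / 9 = 0.0655.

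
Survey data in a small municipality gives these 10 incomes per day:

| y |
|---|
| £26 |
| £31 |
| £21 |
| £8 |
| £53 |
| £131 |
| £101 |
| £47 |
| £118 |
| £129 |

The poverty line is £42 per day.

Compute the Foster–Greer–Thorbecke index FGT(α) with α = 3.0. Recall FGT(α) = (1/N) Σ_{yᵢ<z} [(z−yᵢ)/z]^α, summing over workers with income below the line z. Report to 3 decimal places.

0.073

Poor units: £8, £21, £26, £31 (q = 4 of N = 10).
Gap ratios (z−y)/z: (42−8)/42 = 0.8095; (42−21)/42 = 0.5000; (42−26)/42 = 0.3810; (42−31)/42 = 0.2619.
Raised to α = 3.0: 0.53050; 0.12500; 0.05529; 0.01797.
Sum = 0.728755; FGT(3.0) = 0.728755 / 10 = 0.073.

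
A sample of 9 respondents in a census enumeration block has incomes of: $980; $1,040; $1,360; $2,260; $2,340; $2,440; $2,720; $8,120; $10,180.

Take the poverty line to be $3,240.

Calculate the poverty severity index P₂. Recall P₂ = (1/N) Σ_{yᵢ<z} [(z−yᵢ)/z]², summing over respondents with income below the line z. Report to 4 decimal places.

Poor units: $980, $1,040, $1,360, $2,260, $2,340, $2,440, $2,720 (q = 7 of N = 9).
Shortfall ratios: (3240−980)/3240 = 0.6975; (3240−1040)/3240 = 0.6790; (3240−1360)/3240 = 0.5802; (3240−2260)/3240 = 0.3025; (3240−2340)/3240 = 0.2778; (3240−2440)/3240 = 0.2469; (3240−2720)/3240 = 0.1605.
Squared: 0.4865; 0.4611; 0.3367; 0.0915; 0.0772; 0.0610; 0.0258.
Sum = 1.539666; P₂ = 1.539666 / 9 = 0.1711.

0.1711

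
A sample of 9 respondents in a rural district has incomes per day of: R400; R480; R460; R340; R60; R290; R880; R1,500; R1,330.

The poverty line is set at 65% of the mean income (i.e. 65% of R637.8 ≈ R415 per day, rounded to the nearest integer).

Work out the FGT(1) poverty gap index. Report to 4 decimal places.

Incomes under z: R60, R290, R340, R400 (q = 4 of N = 9).
Relative gaps: (415−60)/415 = 0.8554; (415−290)/415 = 0.3012; (415−340)/415 = 0.1807; (415−400)/415 = 0.0361.
Σ = 1.373494. Dividing by the full population N = 9 gives P₁ = 0.1526.

0.1526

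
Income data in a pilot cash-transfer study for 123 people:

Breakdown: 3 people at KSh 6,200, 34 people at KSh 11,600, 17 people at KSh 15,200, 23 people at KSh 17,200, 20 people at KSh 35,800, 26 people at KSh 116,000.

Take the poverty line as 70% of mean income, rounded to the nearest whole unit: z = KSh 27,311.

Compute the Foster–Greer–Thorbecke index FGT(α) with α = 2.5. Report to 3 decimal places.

Incomes under z: 3×KSh 6,200, 34×KSh 11,600, 17×KSh 15,200, 23×KSh 17,200 (q = 77 of N = 123).
Normalized shortfalls: (27311−6200)/27311 = 0.7730 (×3); (27311−11600)/27311 = 0.5753 (×34); (27311−15200)/27311 = 0.4434 (×17); (27311−17200)/27311 = 0.3702 (×23).
Raised to α = 2.5: 0.52532 (×3); 0.25100 (×34); 0.13095 (×17); 0.08340 (×23).
Sum = 14.254058; FGT(2.5) = 14.254058 / 123 = 0.116.

0.116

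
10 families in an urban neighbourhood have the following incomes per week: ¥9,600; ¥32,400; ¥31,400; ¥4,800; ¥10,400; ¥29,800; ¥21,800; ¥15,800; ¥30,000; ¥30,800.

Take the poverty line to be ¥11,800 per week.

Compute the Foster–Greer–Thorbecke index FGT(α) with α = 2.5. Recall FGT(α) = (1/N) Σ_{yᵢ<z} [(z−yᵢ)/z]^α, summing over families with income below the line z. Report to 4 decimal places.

Below z: ¥4,800, ¥9,600, ¥10,400 (q = 3 of N = 10).
Gap ratios (z−y)/z: (11800−4800)/11800 = 0.5932; (11800−9600)/11800 = 0.1864; (11800−10400)/11800 = 0.1186.
Raised to α = 2.5: 0.27104; 0.01501; 0.00485.
Sum = 0.290902; FGT(2.5) = 0.290902 / 10 = 0.0291.

0.0291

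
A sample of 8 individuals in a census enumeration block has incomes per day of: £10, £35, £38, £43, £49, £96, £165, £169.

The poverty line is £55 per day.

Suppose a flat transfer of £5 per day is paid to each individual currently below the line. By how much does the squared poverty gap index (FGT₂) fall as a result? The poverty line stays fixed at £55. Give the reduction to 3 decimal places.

0.036

Before: below the line — £10, £35, £38, £43, £49; squared poverty gap index (FGT₂) = 0.11959.
After the £5 transfer: below the line — £15, £40, £43, £48, £54; squared poverty gap index (FGT₂) = 0.08343.
Reduction = 0.11959 − 0.08343 = 0.036.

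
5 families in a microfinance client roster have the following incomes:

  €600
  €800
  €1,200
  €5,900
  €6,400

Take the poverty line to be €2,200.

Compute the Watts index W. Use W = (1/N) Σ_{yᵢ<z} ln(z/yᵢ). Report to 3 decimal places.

Below z: €600, €800, €1,200 (q = 3 of N = 5).
Log gaps: ln(2200/600) = 1.2993; ln(2200/800) = 1.0116; ln(2200/1200) = 0.6061.
W = 2.917020 / 5 = 0.583.

0.583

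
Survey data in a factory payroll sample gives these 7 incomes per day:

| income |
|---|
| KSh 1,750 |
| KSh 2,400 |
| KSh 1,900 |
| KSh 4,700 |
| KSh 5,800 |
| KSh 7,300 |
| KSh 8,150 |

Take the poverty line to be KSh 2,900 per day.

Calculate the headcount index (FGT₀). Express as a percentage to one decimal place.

42.9%

3 of the 7 workers have income below KSh 2,900.
H = 3/7 = 42.9%.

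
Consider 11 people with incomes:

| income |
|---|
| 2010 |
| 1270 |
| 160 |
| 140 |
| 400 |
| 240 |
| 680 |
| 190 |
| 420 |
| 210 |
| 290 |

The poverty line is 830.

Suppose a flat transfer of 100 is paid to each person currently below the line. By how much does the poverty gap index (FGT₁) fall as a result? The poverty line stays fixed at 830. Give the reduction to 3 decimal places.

Before: below the line — 140, 160, 190, 210, 240, 290, 400, 420, 680; poverty gap index (FGT₁) = 0.51917.
After the 100 transfer: below the line — 240, 260, 290, 310, 340, 390, 500, 520, 780; poverty gap index (FGT₁) = 0.42059.
Reduction = 0.51917 − 0.42059 = 0.099.

0.099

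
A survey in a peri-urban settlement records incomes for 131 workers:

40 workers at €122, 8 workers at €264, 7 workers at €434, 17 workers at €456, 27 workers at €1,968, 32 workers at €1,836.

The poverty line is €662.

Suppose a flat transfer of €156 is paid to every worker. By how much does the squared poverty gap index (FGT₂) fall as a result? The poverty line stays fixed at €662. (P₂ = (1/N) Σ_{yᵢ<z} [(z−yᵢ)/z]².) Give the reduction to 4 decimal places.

Before: below the line — 40×€122, 8×€264, 7×€434, 17×€456; squared poverty gap index (FGT₂) = 0.244148.
After the €156 transfer: below the line — 40×€278, 8×€420, 7×€590, 17×€612; squared poverty gap index (FGT₂) = 0.112272.
Reduction = 0.244148 − 0.112272 = 0.1319.

0.1319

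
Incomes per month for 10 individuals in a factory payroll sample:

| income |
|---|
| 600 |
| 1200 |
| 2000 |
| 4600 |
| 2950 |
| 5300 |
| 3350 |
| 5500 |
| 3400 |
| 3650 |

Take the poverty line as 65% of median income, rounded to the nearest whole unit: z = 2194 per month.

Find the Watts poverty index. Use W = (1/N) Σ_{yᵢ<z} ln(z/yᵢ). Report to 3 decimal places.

Below the line: 600, 1200, 2000 (q = 3 of N = 10).
Log shortfalls: ln(2194/600) = 1.2966; ln(2194/1200) = 0.6034; ln(2194/2000) = 0.0926.
W = 1.992536 / 10 = 0.199.

0.199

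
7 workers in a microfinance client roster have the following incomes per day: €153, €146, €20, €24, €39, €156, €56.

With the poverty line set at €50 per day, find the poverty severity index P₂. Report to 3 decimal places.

0.097

Below the line: €20, €24, €39 (q = 3 of N = 7).
Shortfall ratios: (50−20)/50 = 0.6000; (50−24)/50 = 0.5200; (50−39)/50 = 0.2200.
Squared: 0.3600; 0.2704; 0.0484.
Sum = 0.678800; P₂ = 0.678800 / 7 = 0.097.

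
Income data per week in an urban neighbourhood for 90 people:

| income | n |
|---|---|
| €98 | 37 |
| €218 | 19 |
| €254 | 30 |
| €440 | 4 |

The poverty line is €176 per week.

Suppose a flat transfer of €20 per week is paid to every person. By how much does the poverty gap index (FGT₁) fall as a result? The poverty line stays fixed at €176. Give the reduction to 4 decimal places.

Before: below the line — 37×€98; poverty gap index (FGT₁) = 0.182197.
After the €20 transfer: below the line — 37×€118; poverty gap index (FGT₁) = 0.135480.
Reduction = 0.182197 − 0.135480 = 0.0467.

0.0467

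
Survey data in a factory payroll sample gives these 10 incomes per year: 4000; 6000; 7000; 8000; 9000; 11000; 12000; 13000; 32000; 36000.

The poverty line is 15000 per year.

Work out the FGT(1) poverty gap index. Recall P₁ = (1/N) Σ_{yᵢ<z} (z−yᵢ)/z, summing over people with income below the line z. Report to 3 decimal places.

Below z: 4000, 6000, 7000, 8000, 9000, 11000, 12000, 13000 (q = 8 of N = 10).
Gap ratios (z−y)/z: (15000−4000)/15000 = 0.7333; (15000−6000)/15000 = 0.6000; (15000−7000)/15000 = 0.5333; (15000−8000)/15000 = 0.4667; (15000−9000)/15000 = 0.4000; (15000−11000)/15000 = 0.2667; (15000−12000)/15000 = 0.2000; (15000−13000)/15000 = 0.1333.
Σ = 3.333333. Dividing by the full population N = 10 gives P₁ = 0.333.

0.333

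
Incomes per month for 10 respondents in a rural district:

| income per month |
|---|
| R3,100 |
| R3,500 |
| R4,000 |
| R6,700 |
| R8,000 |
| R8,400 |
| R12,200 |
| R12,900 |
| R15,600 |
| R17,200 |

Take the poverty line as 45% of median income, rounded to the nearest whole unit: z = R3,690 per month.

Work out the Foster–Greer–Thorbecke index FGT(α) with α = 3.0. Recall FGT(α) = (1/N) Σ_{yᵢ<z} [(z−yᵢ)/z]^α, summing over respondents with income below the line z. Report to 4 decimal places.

Poor units: R3,100, R3,500 (q = 2 of N = 10).
Gap ratios (z−y)/z: (3690−3100)/3690 = 0.1599; (3690−3500)/3690 = 0.0515.
Raised to α = 3.0: 0.00409; 0.00014.
Sum = 0.004224; FGT(3.0) = 0.004224 / 10 = 0.0004.

0.0004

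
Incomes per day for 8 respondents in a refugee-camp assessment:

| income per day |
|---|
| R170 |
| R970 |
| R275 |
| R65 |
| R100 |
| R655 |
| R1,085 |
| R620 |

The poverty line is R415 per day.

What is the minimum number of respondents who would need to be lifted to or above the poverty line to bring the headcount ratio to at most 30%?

2

Currently q = 4 of N = 8 are below the line (H = 0.500).
A headcount ratio of at most 30% allows at most ⌊0.30 × 8⌋ = 2 poor respondents.
So at least 4 − 2 = 2 must be lifted.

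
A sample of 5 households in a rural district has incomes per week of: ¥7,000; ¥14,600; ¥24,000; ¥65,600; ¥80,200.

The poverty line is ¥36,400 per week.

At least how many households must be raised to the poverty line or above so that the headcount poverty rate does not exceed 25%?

2

3 of the 5 households are poor, so H = 3/5 = 0.600.
A headcount ratio of at most 25% allows at most ⌊0.25 × 5⌋ = 1 poor households.
So at least 3 − 1 = 2 must be lifted.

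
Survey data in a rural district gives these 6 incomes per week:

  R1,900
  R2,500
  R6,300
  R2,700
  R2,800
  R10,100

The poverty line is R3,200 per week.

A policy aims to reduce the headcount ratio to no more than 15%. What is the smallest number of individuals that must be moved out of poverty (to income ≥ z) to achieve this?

4

Currently q = 4 of N = 6 are below the line (H = 0.667).
A headcount ratio of at most 15% allows at most ⌊0.15 × 6⌋ = 0 poor individuals.
So at least 4 − 0 = 4 must be lifted.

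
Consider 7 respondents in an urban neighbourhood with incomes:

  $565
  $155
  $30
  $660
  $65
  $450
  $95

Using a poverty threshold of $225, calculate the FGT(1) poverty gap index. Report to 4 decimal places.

0.3524

Poor units: $30, $65, $95, $155 (q = 4 of N = 7).
Gap ratios (z−y)/z: (225−30)/225 = 0.8667; (225−65)/225 = 0.7111; (225−95)/225 = 0.5778; (225−155)/225 = 0.3111.
Sum of shortfalls = 2.466667; P₁ averages over all N: 2.466667 / 7 = 0.3524.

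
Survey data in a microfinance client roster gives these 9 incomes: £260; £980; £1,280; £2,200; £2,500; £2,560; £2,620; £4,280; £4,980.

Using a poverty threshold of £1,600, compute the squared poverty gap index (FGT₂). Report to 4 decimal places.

Poor units: £260, £980, £1,280 (q = 3 of N = 9).
Relative gaps: (1600−260)/1600 = 0.8375; (1600−980)/1600 = 0.3875; (1600−1280)/1600 = 0.2000.
Squared: 0.7014; 0.1502; 0.0400.
Sum = 0.891563; P₂ = 0.891563 / 9 = 0.0991.

0.0991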